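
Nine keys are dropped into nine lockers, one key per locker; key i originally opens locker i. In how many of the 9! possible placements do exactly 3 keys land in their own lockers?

22260

Choose which 3 of the 9 are fixed: C(9,3) = 84.
The remaining 6 must be deranged: !6 = 265.
Total: 84 × 265 = 22260.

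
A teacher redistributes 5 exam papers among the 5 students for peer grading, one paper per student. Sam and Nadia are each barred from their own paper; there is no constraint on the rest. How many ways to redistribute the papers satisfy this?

78

Inclusion-exclusion on the 2 forbidden self-matches:
Σ_{j=0}^{2} (-1)^j C(2,j)(5-j)!
= C(2,0)·5! - C(2,1)·4! + C(2,2)·3!
= 120 - 48 + 6
= 78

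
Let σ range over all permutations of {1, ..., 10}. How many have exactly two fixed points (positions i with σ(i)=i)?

667485

Pick the 2 fixed positions: C(10,2) = 45 ways.
The other 8 form a derangement: !8 = 14833.
Total: 45 × 14833 = 667485.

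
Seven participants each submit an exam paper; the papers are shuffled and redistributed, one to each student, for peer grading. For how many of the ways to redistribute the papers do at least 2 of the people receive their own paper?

1331

# with exactly i fixed is C(7,i)·!(7-i); sum over i=2..7:
  i=2: C(7,2)·!5 = 21·44 = 924
  i=3: C(7,3)·!4 = 35·9 = 315
  i=4: C(7,4)·!3 = 35·2 = 70
  i=5: C(7,5)·!2 = 21·1 = 21
  i=6: C(7,6)·!1 = 7·0 = 0
  i=7: C(7,7)·!0 = 1·1 = 1
Total = 1331.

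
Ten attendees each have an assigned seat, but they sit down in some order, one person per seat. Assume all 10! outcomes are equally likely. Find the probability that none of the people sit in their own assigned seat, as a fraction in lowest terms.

Favorable outcomes: !10 = 1334961.
Total outcomes: 10! = 3628800.
Probability = 1334961/3628800 = 16481/44800.

16481/44800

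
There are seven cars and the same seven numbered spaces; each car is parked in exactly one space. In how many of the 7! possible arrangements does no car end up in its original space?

1854

!7 is the nearest integer to 7!/e.
7! = 5040, and 5040/e ≈ 1854.11, so !7 = 1854.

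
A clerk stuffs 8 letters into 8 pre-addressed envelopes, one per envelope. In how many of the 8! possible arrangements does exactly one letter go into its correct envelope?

Choose which one of the 8 is fixed: C(8,1) = 8.
The remaining 7 must be deranged: !7 = 1854.
Total: 8 × 1854 = 14832.

14832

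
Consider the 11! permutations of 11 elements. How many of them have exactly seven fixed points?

Pick the 7 fixed positions: C(11,7) = 330 ways.
The remaining 4 must be deranged: !4 = 9.
Total: 330 × 9 = 2970.

2970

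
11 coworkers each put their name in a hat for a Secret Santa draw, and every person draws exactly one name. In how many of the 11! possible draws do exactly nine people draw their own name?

55

Choose which 9 of the 11 are fixed: C(11,9) = 55.
The other 2 form a derangement: !2 = 1.
Total: 55 × 1 = 55.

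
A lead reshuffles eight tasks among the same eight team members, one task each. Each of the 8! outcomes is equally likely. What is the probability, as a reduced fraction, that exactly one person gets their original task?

Favorable outcomes: C(8,1)·!7 = 8·1854 = 14832.
Total outcomes: 8! = 40320.
Probability = 14832/40320 = 103/280.

103/280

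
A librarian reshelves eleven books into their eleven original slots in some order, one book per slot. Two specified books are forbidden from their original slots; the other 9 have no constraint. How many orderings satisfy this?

33022080

Let A_j be the event that the j-th constrained one is fixed. By inclusion-exclusion over the 2 events:
Σ_{j=0}^{2} (-1)^j C(2,j)(11-j)!
= C(2,0)·11! - C(2,1)·10! + C(2,2)·9!
= 39916800 - 7257600 + 362880
= 33022080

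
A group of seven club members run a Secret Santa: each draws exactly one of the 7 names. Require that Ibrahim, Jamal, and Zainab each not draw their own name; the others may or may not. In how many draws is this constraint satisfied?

3216

Inclusion-exclusion on the 3 forbidden self-matches:
Σ_{j=0}^{3} (-1)^j C(3,j)(7-j)!
= C(3,0)·7! - C(3,1)·6! + C(3,2)·5! - C(3,3)·4!
= 5040 - 2160 + 360 - 24
= 3216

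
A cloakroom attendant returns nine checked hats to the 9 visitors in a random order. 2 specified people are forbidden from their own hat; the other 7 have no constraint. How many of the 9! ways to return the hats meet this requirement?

287280

Inclusion-exclusion on the 2 forbidden self-matches:
Σ_{j=0}^{2} (-1)^j C(2,j)(9-j)!
= C(2,0)·9! - C(2,1)·8! + C(2,2)·7!
= 362880 - 80640 + 5040
= 287280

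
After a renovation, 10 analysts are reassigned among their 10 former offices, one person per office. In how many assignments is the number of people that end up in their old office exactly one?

Choose which one of the 10 is fixed: C(10,1) = 10.
The other 9 form a derangement: !9 = 133496.
Total: 10 × 133496 = 1334960.

1334960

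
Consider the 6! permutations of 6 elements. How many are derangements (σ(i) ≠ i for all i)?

265

!6 = 6! · Σ_{k=0}^{6} (-1)^k/k!
= 6! - 6!/1! + 6!/2! - 6!/3! + 6!/4! - 6!/5! + 6!/6!
= 720 - 720 + 360 - 120 + 30 - 6 + 1
= 265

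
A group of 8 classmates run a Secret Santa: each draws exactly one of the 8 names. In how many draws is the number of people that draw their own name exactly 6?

28

Pick the 6 fixed positions: C(8,6) = 28 ways.
The remaining 2 must be deranged: !2 = 1.
Total: 28 × 1 = 28.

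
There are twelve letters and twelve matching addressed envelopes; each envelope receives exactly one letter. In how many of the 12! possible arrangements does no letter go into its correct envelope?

176214841

!12 is the nearest integer to 12!/e.
12! = 479001600, and 479001600/e ≈ 176214840.93, so !12 = 176214841.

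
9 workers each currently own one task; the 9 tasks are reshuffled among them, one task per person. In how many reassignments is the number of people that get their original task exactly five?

1134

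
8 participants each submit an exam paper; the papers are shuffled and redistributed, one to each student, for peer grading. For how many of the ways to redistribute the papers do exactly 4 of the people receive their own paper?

630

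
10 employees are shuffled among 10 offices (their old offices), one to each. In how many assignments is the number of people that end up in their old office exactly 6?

1890

Choose which 6 of the 10 are fixed: C(10,6) = 210.
The other 4 form a derangement: !4 = 9.
Total: 210 × 9 = 1890.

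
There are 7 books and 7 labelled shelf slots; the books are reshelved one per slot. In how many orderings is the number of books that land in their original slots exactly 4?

70

Choose which 4 of the 7 are fixed: C(7,4) = 35.
The remaining 3 must be deranged: !3 = 2.
Total: 35 × 2 = 70.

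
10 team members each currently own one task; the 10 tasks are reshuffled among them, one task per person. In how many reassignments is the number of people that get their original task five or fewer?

Sum C(10,i)·!(10-i) for i = 0..5:
  i=0: C(10,0)·!10 = 1·1334961 = 1334961
  i=1: C(10,1)·!9 = 10·133496 = 1334960
  i=2: C(10,2)·!8 = 45·14833 = 667485
  i=3: C(10,3)·!7 = 120·1854 = 222480
  i=4: C(10,4)·!6 = 210·265 = 55650
  i=5: C(10,5)·!5 = 252·44 = 11088
Total = 3626624.

3626624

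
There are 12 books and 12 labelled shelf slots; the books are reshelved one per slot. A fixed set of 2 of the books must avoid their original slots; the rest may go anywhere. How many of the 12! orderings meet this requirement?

402796800

Let A_j be the event that the j-th constrained one is fixed. By inclusion-exclusion over the 2 events:
Σ_{j=0}^{2} (-1)^j C(2,j)(12-j)!
= C(2,0)·12! - C(2,1)·11! + C(2,2)·10!
= 479001600 - 79833600 + 3628800
= 402796800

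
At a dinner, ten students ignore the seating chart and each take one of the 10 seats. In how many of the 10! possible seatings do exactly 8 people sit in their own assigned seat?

45

Choose which 8 of the 10 are fixed: C(10,8) = 45.
The other 2 form a derangement: !2 = 1.
Total: 45 × 1 = 45.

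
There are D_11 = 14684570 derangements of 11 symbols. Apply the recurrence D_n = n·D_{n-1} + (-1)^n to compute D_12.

176214841

D_12 = 12·14684570 + 1 = 176214841.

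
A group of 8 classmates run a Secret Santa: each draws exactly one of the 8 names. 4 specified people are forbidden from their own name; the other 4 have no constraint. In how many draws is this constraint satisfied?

Inclusion-exclusion on the 4 forbidden self-matches:
Σ_{j=0}^{4} (-1)^j C(4,j)(8-j)!
= C(4,0)·8! - C(4,1)·7! + C(4,2)·6! - C(4,3)·5! + C(4,4)·4!
= 40320 - 20160 + 4320 - 480 + 24
= 24024

24024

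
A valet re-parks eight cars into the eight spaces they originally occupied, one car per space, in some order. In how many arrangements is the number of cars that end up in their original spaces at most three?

39549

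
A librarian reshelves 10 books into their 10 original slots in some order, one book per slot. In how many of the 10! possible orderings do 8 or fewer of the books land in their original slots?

3628799

# with exactly i fixed is C(10,i)·!(10-i); sum over i=0..8:
  i=0: C(10,0)·!10 = 1·1334961 = 1334961
  i=1: C(10,1)·!9 = 10·133496 = 1334960
  i=2: C(10,2)·!8 = 45·14833 = 667485
  i=3: C(10,3)·!7 = 120·1854 = 222480
  i=4: C(10,4)·!6 = 210·265 = 55650
  i=5: C(10,5)·!5 = 252·44 = 11088
  i=6: C(10,6)·!4 = 210·9 = 1890
  i=7: C(10,7)·!3 = 120·2 = 240
  i=8: C(10,8)·!2 = 45·1 = 45
Total = 3628799.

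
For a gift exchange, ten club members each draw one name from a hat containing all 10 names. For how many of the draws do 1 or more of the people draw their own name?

2293839

Sum C(10,i)·!(10-i) for i = 1..10:
  i=1: C(10,1)·!9 = 10·133496 = 1334960
  i=2: C(10,2)·!8 = 45·14833 = 667485
  i=3: C(10,3)·!7 = 120·1854 = 222480
  i=4: C(10,4)·!6 = 210·265 = 55650
  i=5: C(10,5)·!5 = 252·44 = 11088
  i=6: C(10,6)·!4 = 210·9 = 1890
  i=7: C(10,7)·!3 = 120·2 = 240
  i=8: C(10,8)·!2 = 45·1 = 45
  i=9: C(10,9)·!1 = 10·0 = 0
  i=10: C(10,10)·!0 = 1·1 = 1
Total = 2293839.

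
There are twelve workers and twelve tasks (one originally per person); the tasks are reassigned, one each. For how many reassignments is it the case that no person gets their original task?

176214841

The number of derangements of 12 is !12 = Σ_{k=0}^{12} (-1)^k·12!/k!
= 12! - 12!/1! + 12!/2! - 12!/3! + 12!/4! - 12!/5! + 12!/6! - 12!/7! + 12!/8! - 12!/9! + 12!/10! - 12!/11! + 12!/12!
= 479001600 - 479001600 + 239500800 - 79833600 + 19958400 - 3991680 + 665280 - 95040 + 11880 - 1320 + 132 - 12 + 1
= 176214841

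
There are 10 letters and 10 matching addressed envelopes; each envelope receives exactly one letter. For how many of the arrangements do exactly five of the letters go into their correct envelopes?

Choose which 5 of the 10 are fixed: C(10,5) = 252.
The remaining 5 must be deranged: !5 = 44.
Total: 252 × 44 = 11088.

11088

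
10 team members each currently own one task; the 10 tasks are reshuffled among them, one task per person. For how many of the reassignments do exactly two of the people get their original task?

667485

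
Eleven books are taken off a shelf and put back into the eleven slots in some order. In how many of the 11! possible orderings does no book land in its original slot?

14684570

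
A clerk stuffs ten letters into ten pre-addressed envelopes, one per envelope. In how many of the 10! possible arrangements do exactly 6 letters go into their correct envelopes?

1890

Choose which 6 of the 10 are fixed: C(10,6) = 210.
The remaining 4 must be deranged: !4 = 9.
Total: 210 × 9 = 1890.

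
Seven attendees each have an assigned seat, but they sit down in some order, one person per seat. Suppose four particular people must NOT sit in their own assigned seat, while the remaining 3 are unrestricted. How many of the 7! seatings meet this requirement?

Inclusion-exclusion on the 4 forbidden self-matches:
Σ_{j=0}^{4} (-1)^j C(4,j)(7-j)!
= C(4,0)·7! - C(4,1)·6! + C(4,2)·5! - C(4,3)·4! + C(4,4)·3!
= 5040 - 2880 + 720 - 96 + 6
= 2790

2790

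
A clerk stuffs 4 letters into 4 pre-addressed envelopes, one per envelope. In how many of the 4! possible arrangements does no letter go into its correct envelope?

9

The subfactorial !4 = [4!/e] (nearest integer).
4! = 24, and 24/e ≈ 8.83, so !4 = 9.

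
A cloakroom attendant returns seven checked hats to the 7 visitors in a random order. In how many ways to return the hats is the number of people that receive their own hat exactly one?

1855

Pick the single fixed position: C(7,1) = 7 ways.
The remaining 6 must be deranged: !6 = 265.
Total: 7 × 265 = 1855.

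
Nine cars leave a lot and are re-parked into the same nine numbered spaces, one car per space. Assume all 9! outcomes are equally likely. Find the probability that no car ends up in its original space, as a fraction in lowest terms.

16687/45360

Favorable outcomes: !9 = 133496.
Total outcomes: 9! = 362880.
Probability = 133496/362880 = 16687/45360.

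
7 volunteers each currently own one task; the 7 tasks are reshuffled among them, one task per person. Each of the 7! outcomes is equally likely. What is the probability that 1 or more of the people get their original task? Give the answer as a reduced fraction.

177/280

Favorable outcomes: Σ_{i≥1} C(7,i)·!(7-i) = 7·265 + 21·44 + 35·9 + 35·2 + 21·1 + 7·0 + 1·1 = 3186.
Total outcomes: 7! = 5040.
Probability = 3186/5040 = 177/280.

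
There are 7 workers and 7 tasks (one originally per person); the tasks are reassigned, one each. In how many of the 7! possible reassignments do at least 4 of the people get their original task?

# with exactly i fixed is C(7,i)·!(7-i); sum over i=4..7:
  i=4: C(7,4)·!3 = 35·2 = 70
  i=5: C(7,5)·!2 = 21·1 = 21
  i=6: C(7,6)·!1 = 7·0 = 0
  i=7: C(7,7)·!0 = 1·1 = 1
Total = 92.

92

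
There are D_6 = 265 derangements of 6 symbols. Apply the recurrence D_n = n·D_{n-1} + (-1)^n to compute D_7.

D_7 = 7·265 - 1 = 1854.

1854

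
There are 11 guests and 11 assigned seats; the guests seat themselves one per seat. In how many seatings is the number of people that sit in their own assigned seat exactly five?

Choose which 5 of the 11 are fixed: C(11,5) = 462.
The other 6 form a derangement: !6 = 265.
Total: 462 × 265 = 122430.

122430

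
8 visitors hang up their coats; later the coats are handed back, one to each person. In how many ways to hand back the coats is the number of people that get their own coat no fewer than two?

10655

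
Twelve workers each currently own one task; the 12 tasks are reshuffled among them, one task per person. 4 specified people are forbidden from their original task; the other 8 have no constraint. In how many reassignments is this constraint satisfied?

339696000

Let A_j be the event that the j-th constrained one is fixed. By inclusion-exclusion over the 4 events:
Σ_{j=0}^{4} (-1)^j C(4,j)(12-j)!
= C(4,0)·12! - C(4,1)·11! + C(4,2)·10! - C(4,3)·9! + C(4,4)·8!
= 479001600 - 159667200 + 21772800 - 1451520 + 40320
= 339696000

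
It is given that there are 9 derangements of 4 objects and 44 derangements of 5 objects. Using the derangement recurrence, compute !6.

!6 = (6-1)·(!5 + !4) = 5·(44 + 9) = 5·53 = 265.

265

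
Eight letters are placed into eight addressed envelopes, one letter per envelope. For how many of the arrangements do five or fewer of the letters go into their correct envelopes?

Sum C(8,i)·!(8-i) for i = 0..5:
  i=0: C(8,0)·!8 = 1·14833 = 14833
  i=1: C(8,1)·!7 = 8·1854 = 14832
  i=2: C(8,2)·!6 = 28·265 = 7420
  i=3: C(8,3)·!5 = 56·44 = 2464
  i=4: C(8,4)·!4 = 70·9 = 630
  i=5: C(8,5)·!3 = 56·2 = 112
Total = 40291.

40291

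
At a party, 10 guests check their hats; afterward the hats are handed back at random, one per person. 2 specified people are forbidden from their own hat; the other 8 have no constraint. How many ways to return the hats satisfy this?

Let A_j be the event that the j-th constrained one is fixed. By inclusion-exclusion over the 2 events:
Σ_{j=0}^{2} (-1)^j C(2,j)(10-j)!
= C(2,0)·10! - C(2,1)·9! + C(2,2)·8!
= 3628800 - 725760 + 40320
= 2943360

2943360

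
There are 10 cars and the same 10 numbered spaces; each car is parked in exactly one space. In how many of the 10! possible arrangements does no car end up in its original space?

1334961

!10 is the nearest integer to 10!/e.
10! = 3628800, and 3628800/e ≈ 1334960.92, so !10 = 1334961.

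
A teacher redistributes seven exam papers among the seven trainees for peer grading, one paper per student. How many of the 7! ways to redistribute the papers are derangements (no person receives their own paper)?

1854

Recurrence: !7 = 6·(!6 + !5).
!7 = 6·(265 + 44) = 6·309 = 1854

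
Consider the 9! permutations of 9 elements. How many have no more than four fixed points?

Sum C(9,i)·!(9-i) for i = 0..4:
  i=0: C(9,0)·!9 = 1·133496 = 133496
  i=1: C(9,1)·!8 = 9·14833 = 133497
  i=2: C(9,2)·!7 = 36·1854 = 66744
  i=3: C(9,3)·!6 = 84·265 = 22260
  i=4: C(9,4)·!5 = 126·44 = 5544
Total = 361541.

361541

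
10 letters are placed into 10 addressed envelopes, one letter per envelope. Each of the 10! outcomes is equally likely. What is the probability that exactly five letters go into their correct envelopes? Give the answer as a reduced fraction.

Favorable outcomes: C(10,5)·!5 = 252·44 = 11088.
Total outcomes: 10! = 3628800.
Probability = 11088/3628800 = 11/3600.

11/3600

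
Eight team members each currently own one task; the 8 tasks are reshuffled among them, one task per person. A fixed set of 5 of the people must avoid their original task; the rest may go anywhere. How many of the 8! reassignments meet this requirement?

21234

Inclusion-exclusion on the 5 forbidden self-matches:
Σ_{j=0}^{5} (-1)^j C(5,j)(8-j)!
= C(5,0)·8! - C(5,1)·7! + C(5,2)·6! - C(5,3)·5! + C(5,4)·4! - C(5,5)·3!
= 40320 - 25200 + 7200 - 1200 + 120 - 6
= 21234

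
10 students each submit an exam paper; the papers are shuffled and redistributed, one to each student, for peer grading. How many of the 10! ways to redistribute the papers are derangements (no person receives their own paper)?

1334961

The subfactorial !10 = [10!/e] (nearest integer).
10! = 3628800, and 3628800/e ≈ 1334960.92, so !10 = 1334961.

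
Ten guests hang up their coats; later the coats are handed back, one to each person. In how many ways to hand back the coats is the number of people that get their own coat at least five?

13264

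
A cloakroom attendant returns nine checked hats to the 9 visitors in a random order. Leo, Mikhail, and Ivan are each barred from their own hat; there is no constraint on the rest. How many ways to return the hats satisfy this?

256320

Let A_j be the event that the j-th constrained one is fixed. By inclusion-exclusion over the 3 events:
Σ_{j=0}^{3} (-1)^j C(3,j)(9-j)!
= C(3,0)·9! - C(3,1)·8! + C(3,2)·7! - C(3,3)·6!
= 362880 - 120960 + 15120 - 720
= 256320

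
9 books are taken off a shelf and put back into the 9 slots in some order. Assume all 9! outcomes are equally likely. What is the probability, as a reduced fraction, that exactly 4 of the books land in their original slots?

11/720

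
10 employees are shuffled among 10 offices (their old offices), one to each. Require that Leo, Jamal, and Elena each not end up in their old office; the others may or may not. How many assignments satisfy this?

Let A_j be the event that the j-th constrained one is fixed. By inclusion-exclusion over the 3 events:
Σ_{j=0}^{3} (-1)^j C(3,j)(10-j)!
= C(3,0)·10! - C(3,1)·9! + C(3,2)·8! - C(3,3)·7!
= 3628800 - 1088640 + 120960 - 5040
= 2656080

2656080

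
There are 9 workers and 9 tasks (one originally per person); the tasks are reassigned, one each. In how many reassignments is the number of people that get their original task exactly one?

133497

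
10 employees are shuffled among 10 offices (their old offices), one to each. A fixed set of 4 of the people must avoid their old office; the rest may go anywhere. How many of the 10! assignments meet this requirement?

Let A_j be the event that the j-th constrained one is fixed. By inclusion-exclusion over the 4 events:
Σ_{j=0}^{4} (-1)^j C(4,j)(10-j)!
= C(4,0)·10! - C(4,1)·9! + C(4,2)·8! - C(4,3)·7! + C(4,4)·6!
= 3628800 - 1451520 + 241920 - 20160 + 720
= 2399760

2399760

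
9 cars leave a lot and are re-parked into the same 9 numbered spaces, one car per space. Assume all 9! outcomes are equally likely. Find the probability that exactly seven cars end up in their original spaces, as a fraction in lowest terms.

1/10080

Favorable outcomes: C(9,7)·!2 = 36·1 = 36.
Total outcomes: 9! = 362880.
Probability = 36/362880 = 1/10080.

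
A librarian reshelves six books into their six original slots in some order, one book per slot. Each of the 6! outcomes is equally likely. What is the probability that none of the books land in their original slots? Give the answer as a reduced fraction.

Favorable outcomes: !6 = 265.
Total outcomes: 6! = 720.
Probability = 265/720 = 53/144.

53/144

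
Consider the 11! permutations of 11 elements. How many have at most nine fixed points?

39916799

# with exactly i fixed is C(11,i)·!(11-i); sum over i=0..9:
  i=0: C(11,0)·!11 = 1·14684570 = 14684570
  i=1: C(11,1)·!10 = 11·1334961 = 14684571
  i=2: C(11,2)·!9 = 55·133496 = 7342280
  i=3: C(11,3)·!8 = 165·14833 = 2447445
  i=4: C(11,4)·!7 = 330·1854 = 611820
  i=5: C(11,5)·!6 = 462·265 = 122430
  i=6: C(11,6)·!5 = 462·44 = 20328
  i=7: C(11,7)·!4 = 330·9 = 2970
  i=8: C(11,8)·!3 = 165·2 = 330
  i=9: C(11,9)·!2 = 55·1 = 55
Total = 39916799.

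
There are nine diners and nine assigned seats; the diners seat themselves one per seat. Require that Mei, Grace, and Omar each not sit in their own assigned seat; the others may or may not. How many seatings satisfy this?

Inclusion-exclusion on the 3 forbidden self-matches:
Σ_{j=0}^{3} (-1)^j C(3,j)(9-j)!
= C(3,0)·9! - C(3,1)·8! + C(3,2)·7! - C(3,3)·6!
= 362880 - 120960 + 15120 - 720
= 256320

256320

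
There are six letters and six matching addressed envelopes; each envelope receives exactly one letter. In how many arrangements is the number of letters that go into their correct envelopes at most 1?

529

# with exactly i fixed is C(6,i)·!(6-i); sum over i=0..1:
  i=0: C(6,0)·!6 = 1·265 = 265
  i=1: C(6,1)·!5 = 6·44 = 264
Total = 529.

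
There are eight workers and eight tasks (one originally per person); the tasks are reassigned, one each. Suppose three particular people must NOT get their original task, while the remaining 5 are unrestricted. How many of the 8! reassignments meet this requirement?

27240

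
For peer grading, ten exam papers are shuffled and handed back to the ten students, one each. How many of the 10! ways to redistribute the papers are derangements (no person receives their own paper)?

The subfactorial !10 = [10!/e] (nearest integer).
10! = 3628800, and 3628800/e ≈ 1334960.92, so !10 = 1334961.

1334961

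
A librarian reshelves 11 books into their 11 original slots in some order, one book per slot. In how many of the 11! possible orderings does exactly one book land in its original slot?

Choose which one of the 11 is fixed: C(11,1) = 11.
The other 10 form a derangement: !10 = 1334961.
Total: 11 × 1334961 = 14684571.

14684571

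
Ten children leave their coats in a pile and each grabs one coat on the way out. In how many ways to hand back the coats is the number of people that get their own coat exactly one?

1334960

Pick the single fixed position: C(10,1) = 10 ways.
The remaining 9 must be deranged: !9 = 133496.
Total: 10 × 133496 = 1334960.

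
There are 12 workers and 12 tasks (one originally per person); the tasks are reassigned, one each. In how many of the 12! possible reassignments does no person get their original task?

By inclusion-exclusion, !12 = Σ (-1)^k · 12!/k! for k=0..12
= 12! - 12!/1! + 12!/2! - 12!/3! + 12!/4! - 12!/5! + 12!/6! - 12!/7! + 12!/8! - 12!/9! + 12!/10! - 12!/11! + 12!/12!
= 479001600 - 479001600 + 239500800 - 79833600 + 19958400 - 3991680 + 665280 - 95040 + 11880 - 1320 + 132 - 12 + 1
= 176214841

176214841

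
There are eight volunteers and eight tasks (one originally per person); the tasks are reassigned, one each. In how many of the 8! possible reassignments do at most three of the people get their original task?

39549

Sum C(8,i)·!(8-i) for i = 0..3:
  i=0: C(8,0)·!8 = 1·14833 = 14833
  i=1: C(8,1)·!7 = 8·1854 = 14832
  i=2: C(8,2)·!6 = 28·265 = 7420
  i=3: C(8,3)·!5 = 56·44 = 2464
Total = 39549.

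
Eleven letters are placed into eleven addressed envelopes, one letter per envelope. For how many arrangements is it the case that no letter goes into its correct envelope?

The subfactorial !11 = [11!/e] (nearest integer).
11! = 39916800, and 39916800/e ≈ 14684570.08, so !11 = 14684570.

14684570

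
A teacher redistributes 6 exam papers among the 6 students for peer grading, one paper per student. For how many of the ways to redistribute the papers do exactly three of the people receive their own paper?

40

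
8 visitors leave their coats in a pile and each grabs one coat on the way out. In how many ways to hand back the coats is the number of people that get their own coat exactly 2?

7420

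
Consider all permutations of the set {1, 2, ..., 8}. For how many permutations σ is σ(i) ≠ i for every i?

14833

The subfactorial !8 = [8!/e] (nearest integer).
8! = 40320, and 40320/e ≈ 14832.90, so !8 = 14833.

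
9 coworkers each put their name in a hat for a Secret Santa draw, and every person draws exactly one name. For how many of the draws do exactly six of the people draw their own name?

168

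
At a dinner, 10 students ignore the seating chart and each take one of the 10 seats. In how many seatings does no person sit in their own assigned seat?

1334961

The number of derangements of 10 is !10 = Σ_{k=0}^{10} (-1)^k·10!/k!
= 10! - 10!/1! + 10!/2! - 10!/3! + 10!/4! - 10!/5! + 10!/6! - 10!/7! + 10!/8! - 10!/9! + 10!/10!
= 3628800 - 3628800 + 1814400 - 604800 + 151200 - 30240 + 5040 - 720 + 90 - 10 + 1
= 1334961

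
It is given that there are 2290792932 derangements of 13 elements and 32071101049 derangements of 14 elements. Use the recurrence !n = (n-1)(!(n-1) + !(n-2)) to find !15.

481066515734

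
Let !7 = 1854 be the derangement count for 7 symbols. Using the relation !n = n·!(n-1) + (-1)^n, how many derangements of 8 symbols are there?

!8 = 8·1854 + 1 = 14833.

14833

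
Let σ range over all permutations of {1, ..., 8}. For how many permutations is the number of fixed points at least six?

29

Sum C(8,i)·!(8-i) for i = 6..8:
  i=6: C(8,6)·!2 = 28·1 = 28
  i=7: C(8,7)·!1 = 8·0 = 0
  i=8: C(8,8)·!0 = 1·1 = 1
Total = 29.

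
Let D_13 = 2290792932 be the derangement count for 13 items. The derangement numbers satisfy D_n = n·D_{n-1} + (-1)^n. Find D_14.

32071101049

D_14 = 14·2290792932 + 1 = 32071101049.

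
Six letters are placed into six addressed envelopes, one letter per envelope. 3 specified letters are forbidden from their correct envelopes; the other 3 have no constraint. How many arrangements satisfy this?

Let A_j be the event that the j-th constrained one is fixed. By inclusion-exclusion over the 3 events:
Σ_{j=0}^{3} (-1)^j C(3,j)(6-j)!
= C(3,0)·6! - C(3,1)·5! + C(3,2)·4! - C(3,3)·3!
= 720 - 360 + 72 - 6
= 426

426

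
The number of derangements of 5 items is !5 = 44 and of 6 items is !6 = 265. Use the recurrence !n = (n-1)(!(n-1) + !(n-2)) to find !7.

1854

!7 = (7-1)·(!6 + !5) = 6·(265 + 44) = 6·309 = 1854.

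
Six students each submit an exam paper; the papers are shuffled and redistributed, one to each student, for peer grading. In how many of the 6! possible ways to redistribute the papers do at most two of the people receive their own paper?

# with exactly i fixed is C(6,i)·!(6-i); sum over i=0..2:
  i=0: C(6,0)·!6 = 1·265 = 265
  i=1: C(6,1)·!5 = 6·44 = 264
  i=2: C(6,2)·!4 = 15·9 = 135
Total = 664.

664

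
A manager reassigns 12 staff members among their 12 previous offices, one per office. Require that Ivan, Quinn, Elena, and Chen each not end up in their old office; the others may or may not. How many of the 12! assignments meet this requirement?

339696000

Inclusion-exclusion on the 4 forbidden self-matches:
Σ_{j=0}^{4} (-1)^j C(4,j)(12-j)!
= C(4,0)·12! - C(4,1)·11! + C(4,2)·10! - C(4,3)·9! + C(4,4)·8!
= 479001600 - 159667200 + 21772800 - 1451520 + 40320
= 339696000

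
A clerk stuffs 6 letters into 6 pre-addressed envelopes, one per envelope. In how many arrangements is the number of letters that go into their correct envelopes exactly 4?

Pick the 4 fixed positions: C(6,4) = 15 ways.
The remaining 2 must be deranged: !2 = 1.
Total: 15 × 1 = 15.

15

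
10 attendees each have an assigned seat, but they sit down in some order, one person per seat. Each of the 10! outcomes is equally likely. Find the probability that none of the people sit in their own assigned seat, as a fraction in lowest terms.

Favorable outcomes: !10 = 1334961.
Total outcomes: 10! = 3628800.
Probability = 1334961/3628800 = 16481/44800.

16481/44800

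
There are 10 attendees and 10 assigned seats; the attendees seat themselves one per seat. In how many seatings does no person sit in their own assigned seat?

!10 is the nearest integer to 10!/e.
10! = 3628800, and 3628800/e ≈ 1334960.92, so !10 = 1334961.

1334961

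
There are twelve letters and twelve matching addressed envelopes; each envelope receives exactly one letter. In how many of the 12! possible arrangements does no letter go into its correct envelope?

Recurrence: !12 = 11·(!11 + !10).
!12 = 11·(14684570 + 1334961) = 11·16019531 = 176214841

176214841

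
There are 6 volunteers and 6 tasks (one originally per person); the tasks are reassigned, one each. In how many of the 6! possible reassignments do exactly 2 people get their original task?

135

Choose which 2 of the 6 are fixed: C(6,2) = 15.
The other 4 form a derangement: !4 = 9.
Total: 15 × 9 = 135.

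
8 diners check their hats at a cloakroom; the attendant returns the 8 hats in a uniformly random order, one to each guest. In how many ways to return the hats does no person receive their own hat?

The number of derangements of 8 is !8 = Σ_{k=0}^{8} (-1)^k·8!/k!
= 8! - 8!/1! + 8!/2! - 8!/3! + 8!/4! - 8!/5! + 8!/6! - 8!/7! + 8!/8!
= 40320 - 40320 + 20160 - 6720 + 1680 - 336 + 56 - 8 + 1
= 14833

14833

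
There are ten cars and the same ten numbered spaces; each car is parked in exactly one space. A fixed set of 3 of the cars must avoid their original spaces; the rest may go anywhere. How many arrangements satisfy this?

2656080

Let A_j be the event that the j-th constrained one is fixed. By inclusion-exclusion over the 3 events:
Σ_{j=0}^{3} (-1)^j C(3,j)(10-j)!
= C(3,0)·10! - C(3,1)·9! + C(3,2)·8! - C(3,3)·7!
= 3628800 - 1088640 + 120960 - 5040
= 2656080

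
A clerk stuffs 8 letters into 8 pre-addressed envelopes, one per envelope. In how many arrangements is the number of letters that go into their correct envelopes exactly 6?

Pick the 6 fixed positions: C(8,6) = 28 ways.
The other 2 form a derangement: !2 = 1.
Total: 28 × 1 = 28.

28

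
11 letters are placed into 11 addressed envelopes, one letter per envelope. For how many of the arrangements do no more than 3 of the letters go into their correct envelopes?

# with exactly i fixed is C(11,i)·!(11-i); sum over i=0..3:
  i=0: C(11,0)·!11 = 1·14684570 = 14684570
  i=1: C(11,1)·!10 = 11·1334961 = 14684571
  i=2: C(11,2)·!9 = 55·133496 = 7342280
  i=3: C(11,3)·!8 = 165·14833 = 2447445
Total = 39158866.

39158866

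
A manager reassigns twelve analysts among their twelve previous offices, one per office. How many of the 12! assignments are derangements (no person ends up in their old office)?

By inclusion-exclusion, !12 = Σ (-1)^k · 12!/k! for k=0..12
= 12! - 12!/1! + 12!/2! - 12!/3! + 12!/4! - 12!/5! + 12!/6! - 12!/7! + 12!/8! - 12!/9! + 12!/10! - 12!/11! + 12!/12!
= 479001600 - 479001600 + 239500800 - 79833600 + 19958400 - 3991680 + 665280 - 95040 + 11880 - 1320 + 132 - 12 + 1
= 176214841

176214841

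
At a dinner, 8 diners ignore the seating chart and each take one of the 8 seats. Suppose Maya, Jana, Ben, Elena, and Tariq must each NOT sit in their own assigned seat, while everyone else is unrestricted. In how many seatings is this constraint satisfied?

21234

Inclusion-exclusion on the 5 forbidden self-matches:
Σ_{j=0}^{5} (-1)^j C(5,j)(8-j)!
= C(5,0)·8! - C(5,1)·7! + C(5,2)·6! - C(5,3)·5! + C(5,4)·4! - C(5,5)·3!
= 40320 - 25200 + 7200 - 1200 + 120 - 6
= 21234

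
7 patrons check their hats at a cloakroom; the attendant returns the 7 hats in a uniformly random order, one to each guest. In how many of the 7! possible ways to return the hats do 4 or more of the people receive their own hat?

92

Sum C(7,i)·!(7-i) for i = 4..7:
  i=4: C(7,4)·!3 = 35·2 = 70
  i=5: C(7,5)·!2 = 21·1 = 21
  i=6: C(7,6)·!1 = 7·0 = 0
  i=7: C(7,7)·!0 = 1·1 = 1
Total = 92.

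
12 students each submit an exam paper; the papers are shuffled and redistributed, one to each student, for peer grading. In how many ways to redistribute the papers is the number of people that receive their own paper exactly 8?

Pick the 8 fixed positions: C(12,8) = 495 ways.
The other 4 form a derangement: !4 = 9.
Total: 495 × 9 = 4455.

4455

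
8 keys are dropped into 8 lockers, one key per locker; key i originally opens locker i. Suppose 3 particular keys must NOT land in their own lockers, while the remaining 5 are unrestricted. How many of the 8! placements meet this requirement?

Inclusion-exclusion on the 3 forbidden self-matches:
Σ_{j=0}^{3} (-1)^j C(3,j)(8-j)!
= C(3,0)·8! - C(3,1)·7! + C(3,2)·6! - C(3,3)·5!
= 40320 - 15120 + 2160 - 120
= 27240

27240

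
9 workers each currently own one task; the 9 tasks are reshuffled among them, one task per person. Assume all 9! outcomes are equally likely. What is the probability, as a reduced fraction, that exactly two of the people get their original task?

103/560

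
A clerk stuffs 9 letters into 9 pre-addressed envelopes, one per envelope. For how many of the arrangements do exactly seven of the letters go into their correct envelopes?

Pick the 7 fixed positions: C(9,7) = 36 ways.
The remaining 2 must be deranged: !2 = 1.
Total: 36 × 1 = 36.

36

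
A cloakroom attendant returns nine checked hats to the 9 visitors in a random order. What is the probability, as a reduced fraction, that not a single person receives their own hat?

16687/45360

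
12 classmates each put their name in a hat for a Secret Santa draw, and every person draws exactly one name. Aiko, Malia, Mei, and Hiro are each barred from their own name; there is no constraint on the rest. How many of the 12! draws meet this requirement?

339696000

Let A_j be the event that the j-th constrained one is fixed. By inclusion-exclusion over the 4 events:
Σ_{j=0}^{4} (-1)^j C(4,j)(12-j)!
= C(4,0)·12! - C(4,1)·11! + C(4,2)·10! - C(4,3)·9! + C(4,4)·8!
= 479001600 - 159667200 + 21772800 - 1451520 + 40320
= 339696000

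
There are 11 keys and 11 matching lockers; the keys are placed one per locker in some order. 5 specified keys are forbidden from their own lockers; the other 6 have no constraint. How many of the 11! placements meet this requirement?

25022880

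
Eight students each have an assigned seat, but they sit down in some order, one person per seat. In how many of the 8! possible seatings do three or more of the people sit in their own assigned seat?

3235

Sum C(8,i)·!(8-i) for i = 3..8:
  i=3: C(8,3)·!5 = 56·44 = 2464
  i=4: C(8,4)·!4 = 70·9 = 630
  i=5: C(8,5)·!3 = 56·2 = 112
  i=6: C(8,6)·!2 = 28·1 = 28
  i=7: C(8,7)·!1 = 8·0 = 0
  i=8: C(8,8)·!0 = 1·1 = 1
Total = 3235.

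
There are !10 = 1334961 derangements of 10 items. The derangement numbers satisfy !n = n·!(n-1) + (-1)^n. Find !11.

14684570

!11 = 11·1334961 - 1 = 14684570.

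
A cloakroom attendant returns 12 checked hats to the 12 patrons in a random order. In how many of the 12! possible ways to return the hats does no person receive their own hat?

176214841

!12 = 12! · Σ_{k=0}^{12} (-1)^k/k!
= 12! - 12!/1! + 12!/2! - 12!/3! + 12!/4! - 12!/5! + 12!/6! - 12!/7! + 12!/8! - 12!/9! + 12!/10! - 12!/11! + 12!/12!
= 479001600 - 479001600 + 239500800 - 79833600 + 19958400 - 3991680 + 665280 - 95040 + 11880 - 1320 + 132 - 12 + 1
= 176214841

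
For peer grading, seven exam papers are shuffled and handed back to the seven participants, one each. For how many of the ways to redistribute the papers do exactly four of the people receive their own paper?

70

Choose which 4 of the 7 are fixed: C(7,4) = 35.
The remaining 3 must be deranged: !3 = 2.
Total: 35 × 2 = 70.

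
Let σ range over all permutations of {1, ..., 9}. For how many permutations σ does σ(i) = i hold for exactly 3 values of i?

Choose which 3 of the 9 are fixed: C(9,3) = 84.
The other 6 form a derangement: !6 = 265.
Total: 84 × 265 = 22260.

22260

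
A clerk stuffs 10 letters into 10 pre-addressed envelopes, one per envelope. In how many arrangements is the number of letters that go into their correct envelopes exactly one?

1334960

Choose which one of the 10 is fixed: C(10,1) = 10.
The remaining 9 must be deranged: !9 = 133496.
Total: 10 × 133496 = 1334960.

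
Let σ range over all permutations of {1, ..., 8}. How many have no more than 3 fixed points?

# with exactly i fixed is C(8,i)·!(8-i); sum over i=0..3:
  i=0: C(8,0)·!8 = 1·14833 = 14833
  i=1: C(8,1)·!7 = 8·1854 = 14832
  i=2: C(8,2)·!6 = 28·265 = 7420
  i=3: C(8,3)·!5 = 56·44 = 2464
Total = 39549.

39549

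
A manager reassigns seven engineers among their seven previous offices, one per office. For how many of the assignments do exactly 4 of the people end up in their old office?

70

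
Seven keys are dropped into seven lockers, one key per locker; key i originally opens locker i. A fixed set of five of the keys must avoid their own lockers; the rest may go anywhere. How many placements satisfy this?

Inclusion-exclusion on the 5 forbidden self-matches:
Σ_{j=0}^{5} (-1)^j C(5,j)(7-j)!
= C(5,0)·7! - C(5,1)·6! + C(5,2)·5! - C(5,3)·4! + C(5,4)·3! - C(5,5)·2!
= 5040 - 3600 + 1200 - 240 + 30 - 2
= 2428

2428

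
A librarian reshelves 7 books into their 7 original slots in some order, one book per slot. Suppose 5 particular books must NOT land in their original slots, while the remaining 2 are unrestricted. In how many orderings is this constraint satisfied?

2428

Let A_j be the event that the j-th constrained one is fixed. By inclusion-exclusion over the 5 events:
Σ_{j=0}^{5} (-1)^j C(5,j)(7-j)!
= C(5,0)·7! - C(5,1)·6! + C(5,2)·5! - C(5,3)·4! + C(5,4)·3! - C(5,5)·2!
= 5040 - 3600 + 1200 - 240 + 30 - 2
= 2428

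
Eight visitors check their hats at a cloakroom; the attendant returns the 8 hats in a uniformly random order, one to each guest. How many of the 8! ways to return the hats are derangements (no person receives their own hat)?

14833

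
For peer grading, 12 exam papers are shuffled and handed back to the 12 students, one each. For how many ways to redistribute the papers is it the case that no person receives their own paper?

!12 = 12! · Σ_{k=0}^{12} (-1)^k/k!
= 12! - 12!/1! + 12!/2! - 12!/3! + 12!/4! - 12!/5! + 12!/6! - 12!/7! + 12!/8! - 12!/9! + 12!/10! - 12!/11! + 12!/12!
= 479001600 - 479001600 + 239500800 - 79833600 + 19958400 - 3991680 + 665280 - 95040 + 11880 - 1320 + 132 - 12 + 1
= 176214841

176214841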